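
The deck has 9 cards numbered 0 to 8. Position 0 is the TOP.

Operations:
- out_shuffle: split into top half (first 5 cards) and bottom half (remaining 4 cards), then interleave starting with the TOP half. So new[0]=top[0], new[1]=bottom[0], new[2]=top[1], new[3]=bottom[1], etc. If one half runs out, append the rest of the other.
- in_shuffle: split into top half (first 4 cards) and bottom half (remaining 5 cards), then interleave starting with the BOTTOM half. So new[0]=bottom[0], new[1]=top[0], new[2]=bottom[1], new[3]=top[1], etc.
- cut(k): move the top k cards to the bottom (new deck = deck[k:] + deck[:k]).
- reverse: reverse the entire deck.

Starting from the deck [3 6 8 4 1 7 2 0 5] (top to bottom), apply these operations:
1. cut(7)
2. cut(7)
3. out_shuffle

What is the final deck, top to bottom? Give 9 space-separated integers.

Answer: 7 6 2 8 0 4 5 1 3

Derivation:
After op 1 (cut(7)): [0 5 3 6 8 4 1 7 2]
After op 2 (cut(7)): [7 2 0 5 3 6 8 4 1]
After op 3 (out_shuffle): [7 6 2 8 0 4 5 1 3]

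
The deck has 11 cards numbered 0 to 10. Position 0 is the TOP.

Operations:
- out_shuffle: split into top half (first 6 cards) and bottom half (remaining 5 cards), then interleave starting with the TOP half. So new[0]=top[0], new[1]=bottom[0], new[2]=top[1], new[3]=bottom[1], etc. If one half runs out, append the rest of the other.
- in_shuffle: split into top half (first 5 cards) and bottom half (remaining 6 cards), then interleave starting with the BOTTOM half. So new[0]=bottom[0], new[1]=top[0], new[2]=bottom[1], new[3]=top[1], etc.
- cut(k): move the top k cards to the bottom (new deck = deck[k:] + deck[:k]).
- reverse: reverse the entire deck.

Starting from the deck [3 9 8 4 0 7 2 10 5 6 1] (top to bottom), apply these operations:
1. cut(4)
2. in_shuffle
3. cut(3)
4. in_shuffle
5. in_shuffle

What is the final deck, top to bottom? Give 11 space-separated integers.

Answer: 2 8 6 7 9 5 0 3 10 4 1

Derivation:
After op 1 (cut(4)): [0 7 2 10 5 6 1 3 9 8 4]
After op 2 (in_shuffle): [6 0 1 7 3 2 9 10 8 5 4]
After op 3 (cut(3)): [7 3 2 9 10 8 5 4 6 0 1]
After op 4 (in_shuffle): [8 7 5 3 4 2 6 9 0 10 1]
After op 5 (in_shuffle): [2 8 6 7 9 5 0 3 10 4 1]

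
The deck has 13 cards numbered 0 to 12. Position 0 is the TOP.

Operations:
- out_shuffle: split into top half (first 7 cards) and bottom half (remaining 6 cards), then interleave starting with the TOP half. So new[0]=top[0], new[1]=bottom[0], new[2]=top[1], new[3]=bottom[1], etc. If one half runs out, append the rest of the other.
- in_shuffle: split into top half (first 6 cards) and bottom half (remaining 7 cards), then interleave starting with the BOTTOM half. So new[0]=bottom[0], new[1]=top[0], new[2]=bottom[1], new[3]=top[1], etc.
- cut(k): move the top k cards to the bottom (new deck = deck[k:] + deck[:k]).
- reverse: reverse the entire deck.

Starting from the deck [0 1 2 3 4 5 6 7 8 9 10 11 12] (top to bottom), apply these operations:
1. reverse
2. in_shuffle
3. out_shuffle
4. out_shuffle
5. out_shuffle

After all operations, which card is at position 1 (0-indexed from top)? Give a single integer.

After op 1 (reverse): [12 11 10 9 8 7 6 5 4 3 2 1 0]
After op 2 (in_shuffle): [6 12 5 11 4 10 3 9 2 8 1 7 0]
After op 3 (out_shuffle): [6 9 12 2 5 8 11 1 4 7 10 0 3]
After op 4 (out_shuffle): [6 1 9 4 12 7 2 10 5 0 8 3 11]
After op 5 (out_shuffle): [6 10 1 5 9 0 4 8 12 3 7 11 2]
Position 1: card 10.

Answer: 10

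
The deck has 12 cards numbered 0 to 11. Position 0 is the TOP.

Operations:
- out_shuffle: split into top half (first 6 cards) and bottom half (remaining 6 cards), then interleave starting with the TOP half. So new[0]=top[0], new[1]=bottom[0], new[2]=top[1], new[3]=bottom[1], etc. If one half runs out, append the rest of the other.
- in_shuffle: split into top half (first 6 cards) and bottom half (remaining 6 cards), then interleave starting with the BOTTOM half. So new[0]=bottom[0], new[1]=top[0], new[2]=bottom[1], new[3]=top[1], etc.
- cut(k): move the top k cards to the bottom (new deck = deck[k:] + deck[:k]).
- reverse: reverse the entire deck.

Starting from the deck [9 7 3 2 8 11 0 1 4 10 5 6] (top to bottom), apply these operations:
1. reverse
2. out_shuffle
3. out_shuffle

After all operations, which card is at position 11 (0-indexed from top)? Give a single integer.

Answer: 9

Derivation:
After op 1 (reverse): [6 5 10 4 1 0 11 8 2 3 7 9]
After op 2 (out_shuffle): [6 11 5 8 10 2 4 3 1 7 0 9]
After op 3 (out_shuffle): [6 4 11 3 5 1 8 7 10 0 2 9]
Position 11: card 9.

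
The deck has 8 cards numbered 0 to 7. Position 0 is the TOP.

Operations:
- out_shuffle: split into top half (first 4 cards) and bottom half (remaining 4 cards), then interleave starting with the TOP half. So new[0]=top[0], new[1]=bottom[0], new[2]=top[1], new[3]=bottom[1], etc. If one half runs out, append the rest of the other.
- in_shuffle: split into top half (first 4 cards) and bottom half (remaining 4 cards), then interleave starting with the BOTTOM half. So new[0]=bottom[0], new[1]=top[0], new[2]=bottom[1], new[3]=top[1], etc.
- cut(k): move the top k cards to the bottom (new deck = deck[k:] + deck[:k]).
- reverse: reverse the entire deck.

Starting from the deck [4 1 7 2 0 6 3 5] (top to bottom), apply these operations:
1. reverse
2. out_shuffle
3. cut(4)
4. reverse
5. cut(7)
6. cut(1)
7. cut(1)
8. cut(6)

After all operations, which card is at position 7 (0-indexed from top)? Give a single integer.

Answer: 1

Derivation:
After op 1 (reverse): [5 3 6 0 2 7 1 4]
After op 2 (out_shuffle): [5 2 3 7 6 1 0 4]
After op 3 (cut(4)): [6 1 0 4 5 2 3 7]
After op 4 (reverse): [7 3 2 5 4 0 1 6]
After op 5 (cut(7)): [6 7 3 2 5 4 0 1]
After op 6 (cut(1)): [7 3 2 5 4 0 1 6]
After op 7 (cut(1)): [3 2 5 4 0 1 6 7]
After op 8 (cut(6)): [6 7 3 2 5 4 0 1]
Position 7: card 1.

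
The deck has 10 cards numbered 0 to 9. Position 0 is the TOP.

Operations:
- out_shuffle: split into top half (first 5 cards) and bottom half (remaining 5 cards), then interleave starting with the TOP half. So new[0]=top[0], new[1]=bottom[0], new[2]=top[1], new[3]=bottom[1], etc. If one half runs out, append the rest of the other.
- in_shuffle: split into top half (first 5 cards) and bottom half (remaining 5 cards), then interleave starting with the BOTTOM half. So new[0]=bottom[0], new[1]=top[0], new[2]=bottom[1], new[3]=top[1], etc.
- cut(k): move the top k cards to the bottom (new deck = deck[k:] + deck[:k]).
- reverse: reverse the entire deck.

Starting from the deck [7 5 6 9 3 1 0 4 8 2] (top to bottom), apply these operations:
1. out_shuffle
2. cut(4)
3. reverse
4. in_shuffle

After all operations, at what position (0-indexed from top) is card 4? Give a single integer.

After op 1 (out_shuffle): [7 1 5 0 6 4 9 8 3 2]
After op 2 (cut(4)): [6 4 9 8 3 2 7 1 5 0]
After op 3 (reverse): [0 5 1 7 2 3 8 9 4 6]
After op 4 (in_shuffle): [3 0 8 5 9 1 4 7 6 2]
Card 4 is at position 6.

Answer: 6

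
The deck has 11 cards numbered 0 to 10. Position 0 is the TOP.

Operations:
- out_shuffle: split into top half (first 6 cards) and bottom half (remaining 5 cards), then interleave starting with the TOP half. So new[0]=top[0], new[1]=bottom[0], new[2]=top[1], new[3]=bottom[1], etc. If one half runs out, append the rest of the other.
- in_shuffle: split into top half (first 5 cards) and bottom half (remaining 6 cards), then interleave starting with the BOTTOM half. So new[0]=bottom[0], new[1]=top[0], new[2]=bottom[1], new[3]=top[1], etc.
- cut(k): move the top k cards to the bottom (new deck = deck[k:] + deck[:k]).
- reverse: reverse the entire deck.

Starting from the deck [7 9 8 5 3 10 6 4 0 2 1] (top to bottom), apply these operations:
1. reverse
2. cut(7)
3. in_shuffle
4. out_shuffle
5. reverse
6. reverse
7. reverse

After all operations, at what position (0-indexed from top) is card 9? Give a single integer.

After op 1 (reverse): [1 2 0 4 6 10 3 5 8 9 7]
After op 2 (cut(7)): [5 8 9 7 1 2 0 4 6 10 3]
After op 3 (in_shuffle): [2 5 0 8 4 9 6 7 10 1 3]
After op 4 (out_shuffle): [2 6 5 7 0 10 8 1 4 3 9]
After op 5 (reverse): [9 3 4 1 8 10 0 7 5 6 2]
After op 6 (reverse): [2 6 5 7 0 10 8 1 4 3 9]
After op 7 (reverse): [9 3 4 1 8 10 0 7 5 6 2]
Card 9 is at position 0.

Answer: 0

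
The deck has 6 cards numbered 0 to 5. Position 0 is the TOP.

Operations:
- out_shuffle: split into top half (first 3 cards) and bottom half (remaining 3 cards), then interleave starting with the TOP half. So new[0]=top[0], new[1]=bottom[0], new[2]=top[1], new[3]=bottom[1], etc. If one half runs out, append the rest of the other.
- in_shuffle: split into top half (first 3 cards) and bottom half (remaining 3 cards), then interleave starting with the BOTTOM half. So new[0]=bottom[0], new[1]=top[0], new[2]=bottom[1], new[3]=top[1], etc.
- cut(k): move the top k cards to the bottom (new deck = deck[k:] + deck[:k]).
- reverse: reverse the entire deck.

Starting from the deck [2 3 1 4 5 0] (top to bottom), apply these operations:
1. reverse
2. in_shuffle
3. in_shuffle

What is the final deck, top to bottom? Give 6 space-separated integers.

After op 1 (reverse): [0 5 4 1 3 2]
After op 2 (in_shuffle): [1 0 3 5 2 4]
After op 3 (in_shuffle): [5 1 2 0 4 3]

Answer: 5 1 2 0 4 3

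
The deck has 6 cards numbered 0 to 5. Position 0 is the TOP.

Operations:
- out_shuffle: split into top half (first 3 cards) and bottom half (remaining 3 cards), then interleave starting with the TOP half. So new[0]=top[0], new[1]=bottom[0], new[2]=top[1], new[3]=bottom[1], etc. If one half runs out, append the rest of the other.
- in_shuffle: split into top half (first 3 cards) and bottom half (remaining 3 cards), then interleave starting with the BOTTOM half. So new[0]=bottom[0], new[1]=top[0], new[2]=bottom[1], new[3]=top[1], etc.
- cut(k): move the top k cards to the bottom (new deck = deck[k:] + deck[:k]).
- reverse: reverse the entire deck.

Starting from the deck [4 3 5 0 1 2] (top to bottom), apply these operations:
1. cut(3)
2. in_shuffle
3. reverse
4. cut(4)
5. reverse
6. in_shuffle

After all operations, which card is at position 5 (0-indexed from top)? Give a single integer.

Answer: 5

Derivation:
After op 1 (cut(3)): [0 1 2 4 3 5]
After op 2 (in_shuffle): [4 0 3 1 5 2]
After op 3 (reverse): [2 5 1 3 0 4]
After op 4 (cut(4)): [0 4 2 5 1 3]
After op 5 (reverse): [3 1 5 2 4 0]
After op 6 (in_shuffle): [2 3 4 1 0 5]
Position 5: card 5.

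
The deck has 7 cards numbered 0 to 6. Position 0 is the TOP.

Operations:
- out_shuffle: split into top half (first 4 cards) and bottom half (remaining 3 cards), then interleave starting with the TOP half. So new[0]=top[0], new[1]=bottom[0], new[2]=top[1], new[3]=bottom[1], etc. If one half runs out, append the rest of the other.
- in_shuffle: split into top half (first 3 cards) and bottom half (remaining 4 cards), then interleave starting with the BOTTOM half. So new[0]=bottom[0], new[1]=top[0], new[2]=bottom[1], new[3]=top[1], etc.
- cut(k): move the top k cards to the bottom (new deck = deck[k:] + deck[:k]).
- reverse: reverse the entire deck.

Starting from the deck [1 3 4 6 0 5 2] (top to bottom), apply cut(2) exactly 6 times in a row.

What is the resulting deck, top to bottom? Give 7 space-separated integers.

After op 1 (cut(2)): [4 6 0 5 2 1 3]
After op 2 (cut(2)): [0 5 2 1 3 4 6]
After op 3 (cut(2)): [2 1 3 4 6 0 5]
After op 4 (cut(2)): [3 4 6 0 5 2 1]
After op 5 (cut(2)): [6 0 5 2 1 3 4]
After op 6 (cut(2)): [5 2 1 3 4 6 0]

Answer: 5 2 1 3 4 6 0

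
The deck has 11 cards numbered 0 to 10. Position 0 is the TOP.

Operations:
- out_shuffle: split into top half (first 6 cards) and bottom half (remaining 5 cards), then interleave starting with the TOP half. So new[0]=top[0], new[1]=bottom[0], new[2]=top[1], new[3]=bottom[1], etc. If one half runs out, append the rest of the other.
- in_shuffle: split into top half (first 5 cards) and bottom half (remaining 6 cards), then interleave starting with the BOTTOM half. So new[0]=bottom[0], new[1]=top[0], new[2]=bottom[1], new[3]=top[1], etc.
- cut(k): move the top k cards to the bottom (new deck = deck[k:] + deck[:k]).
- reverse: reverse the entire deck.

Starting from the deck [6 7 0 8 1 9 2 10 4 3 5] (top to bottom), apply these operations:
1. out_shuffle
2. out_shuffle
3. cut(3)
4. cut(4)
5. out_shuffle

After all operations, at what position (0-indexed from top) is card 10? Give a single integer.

After op 1 (out_shuffle): [6 2 7 10 0 4 8 3 1 5 9]
After op 2 (out_shuffle): [6 8 2 3 7 1 10 5 0 9 4]
After op 3 (cut(3)): [3 7 1 10 5 0 9 4 6 8 2]
After op 4 (cut(4)): [5 0 9 4 6 8 2 3 7 1 10]
After op 5 (out_shuffle): [5 2 0 3 9 7 4 1 6 10 8]
Card 10 is at position 9.

Answer: 9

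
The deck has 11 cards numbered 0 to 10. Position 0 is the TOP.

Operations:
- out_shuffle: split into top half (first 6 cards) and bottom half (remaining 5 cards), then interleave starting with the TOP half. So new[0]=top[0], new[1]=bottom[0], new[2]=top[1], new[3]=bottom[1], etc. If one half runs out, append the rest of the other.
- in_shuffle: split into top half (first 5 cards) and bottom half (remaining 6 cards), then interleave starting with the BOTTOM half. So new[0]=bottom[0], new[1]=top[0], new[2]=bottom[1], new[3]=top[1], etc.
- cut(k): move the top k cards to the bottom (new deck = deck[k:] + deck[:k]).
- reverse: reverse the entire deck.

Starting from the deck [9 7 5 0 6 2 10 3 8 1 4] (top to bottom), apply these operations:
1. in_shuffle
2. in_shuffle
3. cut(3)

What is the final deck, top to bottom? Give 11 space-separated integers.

After op 1 (in_shuffle): [2 9 10 7 3 5 8 0 1 6 4]
After op 2 (in_shuffle): [5 2 8 9 0 10 1 7 6 3 4]
After op 3 (cut(3)): [9 0 10 1 7 6 3 4 5 2 8]

Answer: 9 0 10 1 7 6 3 4 5 2 8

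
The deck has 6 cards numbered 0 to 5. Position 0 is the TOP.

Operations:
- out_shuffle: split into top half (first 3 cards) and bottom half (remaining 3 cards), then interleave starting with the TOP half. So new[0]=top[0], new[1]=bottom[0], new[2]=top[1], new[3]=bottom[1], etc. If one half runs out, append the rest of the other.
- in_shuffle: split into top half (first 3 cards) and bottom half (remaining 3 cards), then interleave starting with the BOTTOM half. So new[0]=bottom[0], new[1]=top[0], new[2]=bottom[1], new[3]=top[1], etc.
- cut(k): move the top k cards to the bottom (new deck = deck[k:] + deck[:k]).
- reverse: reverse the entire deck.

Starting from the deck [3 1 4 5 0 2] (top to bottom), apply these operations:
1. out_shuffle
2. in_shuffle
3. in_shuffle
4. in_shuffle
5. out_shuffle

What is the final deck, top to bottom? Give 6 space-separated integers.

After op 1 (out_shuffle): [3 5 1 0 4 2]
After op 2 (in_shuffle): [0 3 4 5 2 1]
After op 3 (in_shuffle): [5 0 2 3 1 4]
After op 4 (in_shuffle): [3 5 1 0 4 2]
After op 5 (out_shuffle): [3 0 5 4 1 2]

Answer: 3 0 5 4 1 2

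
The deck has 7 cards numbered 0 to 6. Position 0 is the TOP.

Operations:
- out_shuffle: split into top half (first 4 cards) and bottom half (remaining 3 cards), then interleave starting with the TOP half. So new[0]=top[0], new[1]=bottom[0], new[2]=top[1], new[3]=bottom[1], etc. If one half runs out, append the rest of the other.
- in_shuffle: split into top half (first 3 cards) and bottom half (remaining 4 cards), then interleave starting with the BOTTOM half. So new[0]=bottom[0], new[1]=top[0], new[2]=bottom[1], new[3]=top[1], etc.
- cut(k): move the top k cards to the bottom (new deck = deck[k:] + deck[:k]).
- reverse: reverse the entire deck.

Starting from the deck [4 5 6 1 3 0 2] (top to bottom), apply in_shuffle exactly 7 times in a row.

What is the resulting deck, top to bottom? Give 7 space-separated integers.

Answer: 1 4 3 5 0 6 2

Derivation:
After op 1 (in_shuffle): [1 4 3 5 0 6 2]
After op 2 (in_shuffle): [5 1 0 4 6 3 2]
After op 3 (in_shuffle): [4 5 6 1 3 0 2]
After op 4 (in_shuffle): [1 4 3 5 0 6 2]
After op 5 (in_shuffle): [5 1 0 4 6 3 2]
After op 6 (in_shuffle): [4 5 6 1 3 0 2]
After op 7 (in_shuffle): [1 4 3 5 0 6 2]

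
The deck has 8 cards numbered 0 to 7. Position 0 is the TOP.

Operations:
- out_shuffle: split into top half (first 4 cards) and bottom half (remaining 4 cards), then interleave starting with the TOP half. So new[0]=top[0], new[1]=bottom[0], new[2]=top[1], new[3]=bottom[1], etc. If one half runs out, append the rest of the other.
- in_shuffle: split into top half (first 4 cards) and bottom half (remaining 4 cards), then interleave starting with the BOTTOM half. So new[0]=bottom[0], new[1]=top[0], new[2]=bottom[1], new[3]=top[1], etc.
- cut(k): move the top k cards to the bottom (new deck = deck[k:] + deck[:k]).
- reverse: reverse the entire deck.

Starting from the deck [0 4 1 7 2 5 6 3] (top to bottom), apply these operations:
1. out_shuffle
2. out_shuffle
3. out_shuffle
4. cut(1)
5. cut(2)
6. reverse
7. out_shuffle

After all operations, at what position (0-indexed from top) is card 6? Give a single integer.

After op 1 (out_shuffle): [0 2 4 5 1 6 7 3]
After op 2 (out_shuffle): [0 1 2 6 4 7 5 3]
After op 3 (out_shuffle): [0 4 1 7 2 5 6 3]
After op 4 (cut(1)): [4 1 7 2 5 6 3 0]
After op 5 (cut(2)): [7 2 5 6 3 0 4 1]
After op 6 (reverse): [1 4 0 3 6 5 2 7]
After op 7 (out_shuffle): [1 6 4 5 0 2 3 7]
Card 6 is at position 1.

Answer: 1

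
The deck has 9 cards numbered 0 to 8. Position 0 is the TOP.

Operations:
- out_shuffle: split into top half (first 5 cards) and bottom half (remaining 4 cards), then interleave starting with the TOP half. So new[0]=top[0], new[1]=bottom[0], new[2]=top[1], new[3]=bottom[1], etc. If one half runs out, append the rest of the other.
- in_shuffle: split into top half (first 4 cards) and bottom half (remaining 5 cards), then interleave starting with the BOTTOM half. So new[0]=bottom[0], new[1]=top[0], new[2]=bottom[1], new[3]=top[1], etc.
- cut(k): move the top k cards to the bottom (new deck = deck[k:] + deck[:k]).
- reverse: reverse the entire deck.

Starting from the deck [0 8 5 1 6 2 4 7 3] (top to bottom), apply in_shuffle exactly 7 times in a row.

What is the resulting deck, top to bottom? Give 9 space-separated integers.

Answer: 6 0 2 8 4 5 7 1 3

Derivation:
After op 1 (in_shuffle): [6 0 2 8 4 5 7 1 3]
After op 2 (in_shuffle): [4 6 5 0 7 2 1 8 3]
After op 3 (in_shuffle): [7 4 2 6 1 5 8 0 3]
After op 4 (in_shuffle): [1 7 5 4 8 2 0 6 3]
After op 5 (in_shuffle): [8 1 2 7 0 5 6 4 3]
After op 6 (in_shuffle): [0 8 5 1 6 2 4 7 3]
After op 7 (in_shuffle): [6 0 2 8 4 5 7 1 3]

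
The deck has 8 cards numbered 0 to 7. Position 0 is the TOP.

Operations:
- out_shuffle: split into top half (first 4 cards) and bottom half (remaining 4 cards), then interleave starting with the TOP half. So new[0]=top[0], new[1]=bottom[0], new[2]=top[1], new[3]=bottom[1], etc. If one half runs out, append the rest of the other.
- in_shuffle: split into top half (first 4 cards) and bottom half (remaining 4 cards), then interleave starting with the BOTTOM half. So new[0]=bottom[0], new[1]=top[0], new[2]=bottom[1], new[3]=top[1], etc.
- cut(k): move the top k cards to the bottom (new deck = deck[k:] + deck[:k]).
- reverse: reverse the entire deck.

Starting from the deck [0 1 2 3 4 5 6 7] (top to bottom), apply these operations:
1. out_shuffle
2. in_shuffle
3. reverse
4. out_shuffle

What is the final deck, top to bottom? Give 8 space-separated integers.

Answer: 5 4 7 6 1 0 3 2

Derivation:
After op 1 (out_shuffle): [0 4 1 5 2 6 3 7]
After op 2 (in_shuffle): [2 0 6 4 3 1 7 5]
After op 3 (reverse): [5 7 1 3 4 6 0 2]
After op 4 (out_shuffle): [5 4 7 6 1 0 3 2]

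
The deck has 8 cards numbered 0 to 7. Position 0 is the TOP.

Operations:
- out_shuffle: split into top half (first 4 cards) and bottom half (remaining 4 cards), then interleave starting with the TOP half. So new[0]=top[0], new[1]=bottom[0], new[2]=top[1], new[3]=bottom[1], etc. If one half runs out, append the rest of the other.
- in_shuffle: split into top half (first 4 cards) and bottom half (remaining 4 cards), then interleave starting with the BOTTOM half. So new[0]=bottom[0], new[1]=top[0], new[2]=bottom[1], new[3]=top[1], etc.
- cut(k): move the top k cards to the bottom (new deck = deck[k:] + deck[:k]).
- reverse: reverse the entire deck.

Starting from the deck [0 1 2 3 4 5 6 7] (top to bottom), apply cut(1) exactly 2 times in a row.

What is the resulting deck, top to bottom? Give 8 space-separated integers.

Answer: 2 3 4 5 6 7 0 1

Derivation:
After op 1 (cut(1)): [1 2 3 4 5 6 7 0]
After op 2 (cut(1)): [2 3 4 5 6 7 0 1]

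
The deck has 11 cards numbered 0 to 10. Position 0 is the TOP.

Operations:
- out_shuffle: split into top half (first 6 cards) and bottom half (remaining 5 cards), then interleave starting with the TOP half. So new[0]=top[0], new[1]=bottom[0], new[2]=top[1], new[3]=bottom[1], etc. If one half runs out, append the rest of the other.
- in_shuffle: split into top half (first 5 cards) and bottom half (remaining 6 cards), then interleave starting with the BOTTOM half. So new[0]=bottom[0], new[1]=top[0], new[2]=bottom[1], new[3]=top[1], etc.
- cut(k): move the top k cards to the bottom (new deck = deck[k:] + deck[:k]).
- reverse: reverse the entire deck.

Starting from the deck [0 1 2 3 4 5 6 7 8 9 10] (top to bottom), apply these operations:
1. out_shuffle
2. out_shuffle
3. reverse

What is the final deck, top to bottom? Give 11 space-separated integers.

After op 1 (out_shuffle): [0 6 1 7 2 8 3 9 4 10 5]
After op 2 (out_shuffle): [0 3 6 9 1 4 7 10 2 5 8]
After op 3 (reverse): [8 5 2 10 7 4 1 9 6 3 0]

Answer: 8 5 2 10 7 4 1 9 6 3 0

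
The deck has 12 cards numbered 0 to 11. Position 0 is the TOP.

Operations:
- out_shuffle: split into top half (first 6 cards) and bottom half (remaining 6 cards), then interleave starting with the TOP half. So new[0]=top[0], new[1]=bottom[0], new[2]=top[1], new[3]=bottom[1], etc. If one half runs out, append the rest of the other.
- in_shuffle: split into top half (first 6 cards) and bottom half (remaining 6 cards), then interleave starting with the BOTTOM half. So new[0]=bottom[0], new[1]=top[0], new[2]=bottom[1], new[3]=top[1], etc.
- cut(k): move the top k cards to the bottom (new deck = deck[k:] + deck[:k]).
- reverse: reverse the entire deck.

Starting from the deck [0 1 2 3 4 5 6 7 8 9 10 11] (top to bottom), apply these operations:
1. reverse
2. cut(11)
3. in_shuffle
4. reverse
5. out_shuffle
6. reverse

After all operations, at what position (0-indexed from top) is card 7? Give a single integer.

Answer: 11

Derivation:
After op 1 (reverse): [11 10 9 8 7 6 5 4 3 2 1 0]
After op 2 (cut(11)): [0 11 10 9 8 7 6 5 4 3 2 1]
After op 3 (in_shuffle): [6 0 5 11 4 10 3 9 2 8 1 7]
After op 4 (reverse): [7 1 8 2 9 3 10 4 11 5 0 6]
After op 5 (out_shuffle): [7 10 1 4 8 11 2 5 9 0 3 6]
After op 6 (reverse): [6 3 0 9 5 2 11 8 4 1 10 7]
Card 7 is at position 11.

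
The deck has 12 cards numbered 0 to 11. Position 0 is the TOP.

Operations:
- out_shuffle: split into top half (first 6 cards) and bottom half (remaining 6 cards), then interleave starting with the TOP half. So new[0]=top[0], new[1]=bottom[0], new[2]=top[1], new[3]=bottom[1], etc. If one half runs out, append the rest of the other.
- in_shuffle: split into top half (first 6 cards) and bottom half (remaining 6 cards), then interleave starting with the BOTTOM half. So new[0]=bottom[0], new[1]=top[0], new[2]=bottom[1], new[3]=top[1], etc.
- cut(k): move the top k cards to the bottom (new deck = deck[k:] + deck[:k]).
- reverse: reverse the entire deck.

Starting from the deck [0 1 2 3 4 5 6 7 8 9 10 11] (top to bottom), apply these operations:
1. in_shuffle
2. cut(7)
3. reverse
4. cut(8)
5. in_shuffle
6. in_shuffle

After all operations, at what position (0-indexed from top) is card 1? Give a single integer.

After op 1 (in_shuffle): [6 0 7 1 8 2 9 3 10 4 11 5]
After op 2 (cut(7)): [3 10 4 11 5 6 0 7 1 8 2 9]
After op 3 (reverse): [9 2 8 1 7 0 6 5 11 4 10 3]
After op 4 (cut(8)): [11 4 10 3 9 2 8 1 7 0 6 5]
After op 5 (in_shuffle): [8 11 1 4 7 10 0 3 6 9 5 2]
After op 6 (in_shuffle): [0 8 3 11 6 1 9 4 5 7 2 10]
Card 1 is at position 5.

Answer: 5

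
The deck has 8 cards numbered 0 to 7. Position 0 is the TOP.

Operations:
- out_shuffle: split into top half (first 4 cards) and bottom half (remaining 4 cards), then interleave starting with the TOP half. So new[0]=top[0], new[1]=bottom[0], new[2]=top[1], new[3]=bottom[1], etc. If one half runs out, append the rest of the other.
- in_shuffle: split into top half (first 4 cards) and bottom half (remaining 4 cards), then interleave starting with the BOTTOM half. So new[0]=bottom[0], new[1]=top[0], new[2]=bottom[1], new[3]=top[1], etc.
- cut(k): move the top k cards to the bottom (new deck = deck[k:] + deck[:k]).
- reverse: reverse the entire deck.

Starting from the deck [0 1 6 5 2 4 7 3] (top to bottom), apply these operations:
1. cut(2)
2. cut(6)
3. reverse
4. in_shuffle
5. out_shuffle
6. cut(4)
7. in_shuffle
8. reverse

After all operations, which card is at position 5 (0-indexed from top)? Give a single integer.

After op 1 (cut(2)): [6 5 2 4 7 3 0 1]
After op 2 (cut(6)): [0 1 6 5 2 4 7 3]
After op 3 (reverse): [3 7 4 2 5 6 1 0]
After op 4 (in_shuffle): [5 3 6 7 1 4 0 2]
After op 5 (out_shuffle): [5 1 3 4 6 0 7 2]
After op 6 (cut(4)): [6 0 7 2 5 1 3 4]
After op 7 (in_shuffle): [5 6 1 0 3 7 4 2]
After op 8 (reverse): [2 4 7 3 0 1 6 5]
Position 5: card 1.

Answer: 1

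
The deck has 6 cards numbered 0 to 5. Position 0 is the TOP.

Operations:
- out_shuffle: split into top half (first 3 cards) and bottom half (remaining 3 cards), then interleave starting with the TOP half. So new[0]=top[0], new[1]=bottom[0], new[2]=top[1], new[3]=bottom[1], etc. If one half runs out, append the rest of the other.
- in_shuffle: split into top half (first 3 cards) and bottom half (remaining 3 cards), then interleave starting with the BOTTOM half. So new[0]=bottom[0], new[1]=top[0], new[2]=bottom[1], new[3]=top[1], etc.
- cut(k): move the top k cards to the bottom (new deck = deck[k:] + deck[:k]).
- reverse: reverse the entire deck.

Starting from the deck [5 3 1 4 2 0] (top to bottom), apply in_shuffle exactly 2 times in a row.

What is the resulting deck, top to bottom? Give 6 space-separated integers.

After op 1 (in_shuffle): [4 5 2 3 0 1]
After op 2 (in_shuffle): [3 4 0 5 1 2]

Answer: 3 4 0 5 1 2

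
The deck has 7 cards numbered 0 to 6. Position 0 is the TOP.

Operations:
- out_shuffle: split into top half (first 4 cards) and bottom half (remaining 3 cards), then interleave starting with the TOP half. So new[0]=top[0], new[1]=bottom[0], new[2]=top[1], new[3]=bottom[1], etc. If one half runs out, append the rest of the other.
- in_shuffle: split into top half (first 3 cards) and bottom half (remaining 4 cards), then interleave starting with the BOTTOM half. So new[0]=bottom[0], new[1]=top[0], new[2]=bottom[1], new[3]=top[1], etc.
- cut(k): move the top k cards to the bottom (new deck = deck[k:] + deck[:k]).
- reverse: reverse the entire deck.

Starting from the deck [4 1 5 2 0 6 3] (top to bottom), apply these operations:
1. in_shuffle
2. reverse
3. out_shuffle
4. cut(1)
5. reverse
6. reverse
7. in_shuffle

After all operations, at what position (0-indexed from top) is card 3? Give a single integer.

Answer: 6

Derivation:
After op 1 (in_shuffle): [2 4 0 1 6 5 3]
After op 2 (reverse): [3 5 6 1 0 4 2]
After op 3 (out_shuffle): [3 0 5 4 6 2 1]
After op 4 (cut(1)): [0 5 4 6 2 1 3]
After op 5 (reverse): [3 1 2 6 4 5 0]
After op 6 (reverse): [0 5 4 6 2 1 3]
After op 7 (in_shuffle): [6 0 2 5 1 4 3]
Card 3 is at position 6.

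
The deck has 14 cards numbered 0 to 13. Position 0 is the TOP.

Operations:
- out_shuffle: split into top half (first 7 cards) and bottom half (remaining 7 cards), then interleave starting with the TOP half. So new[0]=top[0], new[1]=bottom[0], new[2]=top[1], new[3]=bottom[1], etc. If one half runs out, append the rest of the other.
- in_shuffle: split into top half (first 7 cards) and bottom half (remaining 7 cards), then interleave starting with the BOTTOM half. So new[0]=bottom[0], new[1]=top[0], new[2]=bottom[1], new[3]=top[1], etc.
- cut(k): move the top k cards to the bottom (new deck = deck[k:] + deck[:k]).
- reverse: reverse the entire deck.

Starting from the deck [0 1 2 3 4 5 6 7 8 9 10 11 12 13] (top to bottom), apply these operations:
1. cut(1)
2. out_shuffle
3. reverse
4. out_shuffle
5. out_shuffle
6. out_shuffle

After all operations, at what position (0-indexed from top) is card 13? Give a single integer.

Answer: 3

Derivation:
After op 1 (cut(1)): [1 2 3 4 5 6 7 8 9 10 11 12 13 0]
After op 2 (out_shuffle): [1 8 2 9 3 10 4 11 5 12 6 13 7 0]
After op 3 (reverse): [0 7 13 6 12 5 11 4 10 3 9 2 8 1]
After op 4 (out_shuffle): [0 4 7 10 13 3 6 9 12 2 5 8 11 1]
After op 5 (out_shuffle): [0 9 4 12 7 2 10 5 13 8 3 11 6 1]
After op 6 (out_shuffle): [0 5 9 13 4 8 12 3 7 11 2 6 10 1]
Card 13 is at position 3.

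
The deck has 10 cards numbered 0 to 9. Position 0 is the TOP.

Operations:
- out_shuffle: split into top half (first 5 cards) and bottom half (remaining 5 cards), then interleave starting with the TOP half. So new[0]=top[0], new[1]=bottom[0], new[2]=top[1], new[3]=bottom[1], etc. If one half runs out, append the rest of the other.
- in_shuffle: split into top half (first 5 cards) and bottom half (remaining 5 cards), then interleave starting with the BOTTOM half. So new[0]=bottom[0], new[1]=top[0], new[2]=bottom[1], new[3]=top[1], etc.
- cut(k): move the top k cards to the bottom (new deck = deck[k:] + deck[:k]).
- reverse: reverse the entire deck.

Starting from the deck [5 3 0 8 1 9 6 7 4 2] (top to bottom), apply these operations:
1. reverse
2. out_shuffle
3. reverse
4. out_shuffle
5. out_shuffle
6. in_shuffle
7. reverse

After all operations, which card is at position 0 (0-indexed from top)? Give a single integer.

Answer: 9

Derivation:
After op 1 (reverse): [2 4 7 6 9 1 8 0 3 5]
After op 2 (out_shuffle): [2 1 4 8 7 0 6 3 9 5]
After op 3 (reverse): [5 9 3 6 0 7 8 4 1 2]
After op 4 (out_shuffle): [5 7 9 8 3 4 6 1 0 2]
After op 5 (out_shuffle): [5 4 7 6 9 1 8 0 3 2]
After op 6 (in_shuffle): [1 5 8 4 0 7 3 6 2 9]
After op 7 (reverse): [9 2 6 3 7 0 4 8 5 1]
Position 0: card 9.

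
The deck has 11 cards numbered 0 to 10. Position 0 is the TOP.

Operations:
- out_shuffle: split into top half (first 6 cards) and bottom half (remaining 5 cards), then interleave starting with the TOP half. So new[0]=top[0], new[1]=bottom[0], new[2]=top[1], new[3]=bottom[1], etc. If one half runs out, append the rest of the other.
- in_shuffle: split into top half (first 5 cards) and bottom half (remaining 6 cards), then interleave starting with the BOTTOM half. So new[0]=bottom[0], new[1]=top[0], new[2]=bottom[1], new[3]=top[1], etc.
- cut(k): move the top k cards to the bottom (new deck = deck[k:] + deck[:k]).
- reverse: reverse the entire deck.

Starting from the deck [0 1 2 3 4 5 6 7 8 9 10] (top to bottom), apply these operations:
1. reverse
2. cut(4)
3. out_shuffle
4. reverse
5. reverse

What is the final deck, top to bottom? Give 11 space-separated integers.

After op 1 (reverse): [10 9 8 7 6 5 4 3 2 1 0]
After op 2 (cut(4)): [6 5 4 3 2 1 0 10 9 8 7]
After op 3 (out_shuffle): [6 0 5 10 4 9 3 8 2 7 1]
After op 4 (reverse): [1 7 2 8 3 9 4 10 5 0 6]
After op 5 (reverse): [6 0 5 10 4 9 3 8 2 7 1]

Answer: 6 0 5 10 4 9 3 8 2 7 1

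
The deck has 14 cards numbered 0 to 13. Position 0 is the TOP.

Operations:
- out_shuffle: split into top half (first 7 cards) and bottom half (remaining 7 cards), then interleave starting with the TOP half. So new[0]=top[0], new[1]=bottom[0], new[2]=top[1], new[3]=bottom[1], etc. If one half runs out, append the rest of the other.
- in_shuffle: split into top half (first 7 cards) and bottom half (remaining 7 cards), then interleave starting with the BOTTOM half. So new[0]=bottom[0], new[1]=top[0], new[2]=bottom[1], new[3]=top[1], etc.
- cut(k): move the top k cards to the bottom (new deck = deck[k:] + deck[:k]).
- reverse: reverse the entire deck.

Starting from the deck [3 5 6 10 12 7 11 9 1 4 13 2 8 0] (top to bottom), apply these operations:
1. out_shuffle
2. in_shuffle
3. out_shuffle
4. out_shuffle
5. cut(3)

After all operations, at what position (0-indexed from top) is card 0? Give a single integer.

Answer: 6

Derivation:
After op 1 (out_shuffle): [3 9 5 1 6 4 10 13 12 2 7 8 11 0]
After op 2 (in_shuffle): [13 3 12 9 2 5 7 1 8 6 11 4 0 10]
After op 3 (out_shuffle): [13 1 3 8 12 6 9 11 2 4 5 0 7 10]
After op 4 (out_shuffle): [13 11 1 2 3 4 8 5 12 0 6 7 9 10]
After op 5 (cut(3)): [2 3 4 8 5 12 0 6 7 9 10 13 11 1]
Card 0 is at position 6.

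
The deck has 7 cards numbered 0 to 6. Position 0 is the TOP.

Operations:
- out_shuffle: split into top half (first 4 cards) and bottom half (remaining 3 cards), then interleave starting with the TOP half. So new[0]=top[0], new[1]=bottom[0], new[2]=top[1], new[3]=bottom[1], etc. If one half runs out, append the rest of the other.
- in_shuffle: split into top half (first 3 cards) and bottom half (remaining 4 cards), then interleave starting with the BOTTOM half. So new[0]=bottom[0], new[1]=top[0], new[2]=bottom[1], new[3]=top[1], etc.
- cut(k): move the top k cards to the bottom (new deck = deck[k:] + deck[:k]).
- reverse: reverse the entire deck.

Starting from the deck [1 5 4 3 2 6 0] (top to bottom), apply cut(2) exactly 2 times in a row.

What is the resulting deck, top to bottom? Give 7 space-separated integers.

After op 1 (cut(2)): [4 3 2 6 0 1 5]
After op 2 (cut(2)): [2 6 0 1 5 4 3]

Answer: 2 6 0 1 5 4 3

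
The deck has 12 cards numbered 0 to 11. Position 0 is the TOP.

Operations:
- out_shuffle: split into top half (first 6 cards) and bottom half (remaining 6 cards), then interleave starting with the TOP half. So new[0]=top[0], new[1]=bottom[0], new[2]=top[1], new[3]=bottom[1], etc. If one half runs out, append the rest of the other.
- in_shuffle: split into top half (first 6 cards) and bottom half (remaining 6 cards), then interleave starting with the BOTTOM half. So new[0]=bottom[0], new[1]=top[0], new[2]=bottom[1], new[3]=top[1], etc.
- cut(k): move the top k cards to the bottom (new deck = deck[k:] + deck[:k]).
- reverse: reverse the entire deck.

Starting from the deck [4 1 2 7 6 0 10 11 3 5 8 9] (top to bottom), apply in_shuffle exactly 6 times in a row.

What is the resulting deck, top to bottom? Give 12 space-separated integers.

After op 1 (in_shuffle): [10 4 11 1 3 2 5 7 8 6 9 0]
After op 2 (in_shuffle): [5 10 7 4 8 11 6 1 9 3 0 2]
After op 3 (in_shuffle): [6 5 1 10 9 7 3 4 0 8 2 11]
After op 4 (in_shuffle): [3 6 4 5 0 1 8 10 2 9 11 7]
After op 5 (in_shuffle): [8 3 10 6 2 4 9 5 11 0 7 1]
After op 6 (in_shuffle): [9 8 5 3 11 10 0 6 7 2 1 4]

Answer: 9 8 5 3 11 10 0 6 7 2 1 4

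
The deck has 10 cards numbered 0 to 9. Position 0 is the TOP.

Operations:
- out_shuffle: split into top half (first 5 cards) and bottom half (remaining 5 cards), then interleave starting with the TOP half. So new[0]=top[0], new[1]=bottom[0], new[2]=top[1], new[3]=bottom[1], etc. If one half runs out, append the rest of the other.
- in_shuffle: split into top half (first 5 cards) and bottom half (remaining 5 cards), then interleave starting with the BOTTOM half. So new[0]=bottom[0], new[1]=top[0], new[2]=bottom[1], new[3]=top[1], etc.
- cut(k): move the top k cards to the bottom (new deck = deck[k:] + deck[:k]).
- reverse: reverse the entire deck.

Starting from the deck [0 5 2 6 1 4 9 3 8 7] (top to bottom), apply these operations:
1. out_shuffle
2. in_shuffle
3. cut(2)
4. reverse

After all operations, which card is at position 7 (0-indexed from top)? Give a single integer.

After op 1 (out_shuffle): [0 4 5 9 2 3 6 8 1 7]
After op 2 (in_shuffle): [3 0 6 4 8 5 1 9 7 2]
After op 3 (cut(2)): [6 4 8 5 1 9 7 2 3 0]
After op 4 (reverse): [0 3 2 7 9 1 5 8 4 6]
Position 7: card 8.

Answer: 8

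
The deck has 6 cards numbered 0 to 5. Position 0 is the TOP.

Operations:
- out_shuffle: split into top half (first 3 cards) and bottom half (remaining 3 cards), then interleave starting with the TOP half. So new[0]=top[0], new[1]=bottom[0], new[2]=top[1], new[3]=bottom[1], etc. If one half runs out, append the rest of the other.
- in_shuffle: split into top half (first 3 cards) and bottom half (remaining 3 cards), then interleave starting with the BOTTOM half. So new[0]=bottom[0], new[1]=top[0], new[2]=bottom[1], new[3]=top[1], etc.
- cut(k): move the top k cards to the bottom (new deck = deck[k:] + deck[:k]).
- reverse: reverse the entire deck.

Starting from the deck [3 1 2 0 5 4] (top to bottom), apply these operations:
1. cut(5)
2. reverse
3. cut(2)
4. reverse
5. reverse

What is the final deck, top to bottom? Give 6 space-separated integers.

Answer: 2 1 3 4 5 0

Derivation:
After op 1 (cut(5)): [4 3 1 2 0 5]
After op 2 (reverse): [5 0 2 1 3 4]
After op 3 (cut(2)): [2 1 3 4 5 0]
After op 4 (reverse): [0 5 4 3 1 2]
After op 5 (reverse): [2 1 3 4 5 0]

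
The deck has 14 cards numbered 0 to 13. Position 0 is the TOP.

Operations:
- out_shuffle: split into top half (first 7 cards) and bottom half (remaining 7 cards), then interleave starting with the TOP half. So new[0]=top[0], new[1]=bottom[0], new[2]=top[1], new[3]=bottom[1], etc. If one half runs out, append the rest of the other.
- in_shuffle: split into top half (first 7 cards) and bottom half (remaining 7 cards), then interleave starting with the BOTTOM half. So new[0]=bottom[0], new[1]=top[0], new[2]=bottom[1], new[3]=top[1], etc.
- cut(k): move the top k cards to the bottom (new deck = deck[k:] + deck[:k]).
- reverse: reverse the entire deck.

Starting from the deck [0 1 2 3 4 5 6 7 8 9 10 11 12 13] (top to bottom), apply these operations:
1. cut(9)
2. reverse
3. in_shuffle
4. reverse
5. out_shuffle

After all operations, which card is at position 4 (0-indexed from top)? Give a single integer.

Answer: 3

Derivation:
After op 1 (cut(9)): [9 10 11 12 13 0 1 2 3 4 5 6 7 8]
After op 2 (reverse): [8 7 6 5 4 3 2 1 0 13 12 11 10 9]
After op 3 (in_shuffle): [1 8 0 7 13 6 12 5 11 4 10 3 9 2]
After op 4 (reverse): [2 9 3 10 4 11 5 12 6 13 7 0 8 1]
After op 5 (out_shuffle): [2 12 9 6 3 13 10 7 4 0 11 8 5 1]
Position 4: card 3.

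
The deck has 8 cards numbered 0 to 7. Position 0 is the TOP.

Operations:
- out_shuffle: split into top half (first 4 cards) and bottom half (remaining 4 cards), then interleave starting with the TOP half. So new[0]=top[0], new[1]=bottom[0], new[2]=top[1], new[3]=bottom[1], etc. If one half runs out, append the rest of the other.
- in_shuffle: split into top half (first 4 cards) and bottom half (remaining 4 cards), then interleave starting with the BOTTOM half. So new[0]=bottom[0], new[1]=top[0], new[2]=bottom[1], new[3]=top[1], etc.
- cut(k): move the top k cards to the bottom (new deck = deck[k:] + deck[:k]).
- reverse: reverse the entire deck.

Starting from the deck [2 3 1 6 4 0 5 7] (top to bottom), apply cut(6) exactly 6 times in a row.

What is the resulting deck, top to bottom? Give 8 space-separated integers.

Answer: 4 0 5 7 2 3 1 6

Derivation:
After op 1 (cut(6)): [5 7 2 3 1 6 4 0]
After op 2 (cut(6)): [4 0 5 7 2 3 1 6]
After op 3 (cut(6)): [1 6 4 0 5 7 2 3]
After op 4 (cut(6)): [2 3 1 6 4 0 5 7]
After op 5 (cut(6)): [5 7 2 3 1 6 4 0]
After op 6 (cut(6)): [4 0 5 7 2 3 1 6]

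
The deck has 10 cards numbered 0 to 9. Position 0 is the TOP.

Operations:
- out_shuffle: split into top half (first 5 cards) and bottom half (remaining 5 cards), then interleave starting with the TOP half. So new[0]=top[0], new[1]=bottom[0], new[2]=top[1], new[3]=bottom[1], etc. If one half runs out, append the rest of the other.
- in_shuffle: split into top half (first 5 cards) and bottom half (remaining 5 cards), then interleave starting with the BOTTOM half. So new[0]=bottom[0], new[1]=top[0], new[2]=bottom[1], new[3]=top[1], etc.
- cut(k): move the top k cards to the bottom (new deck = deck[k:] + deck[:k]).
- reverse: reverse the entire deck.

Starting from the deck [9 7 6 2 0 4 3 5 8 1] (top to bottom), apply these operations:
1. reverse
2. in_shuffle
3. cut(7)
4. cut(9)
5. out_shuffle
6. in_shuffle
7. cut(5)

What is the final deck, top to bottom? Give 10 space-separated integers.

Answer: 3 0 2 5 9 8 7 4 1 6

Derivation:
After op 1 (reverse): [1 8 5 3 4 0 2 6 7 9]
After op 2 (in_shuffle): [0 1 2 8 6 5 7 3 9 4]
After op 3 (cut(7)): [3 9 4 0 1 2 8 6 5 7]
After op 4 (cut(9)): [7 3 9 4 0 1 2 8 6 5]
After op 5 (out_shuffle): [7 1 3 2 9 8 4 6 0 5]
After op 6 (in_shuffle): [8 7 4 1 6 3 0 2 5 9]
After op 7 (cut(5)): [3 0 2 5 9 8 7 4 1 6]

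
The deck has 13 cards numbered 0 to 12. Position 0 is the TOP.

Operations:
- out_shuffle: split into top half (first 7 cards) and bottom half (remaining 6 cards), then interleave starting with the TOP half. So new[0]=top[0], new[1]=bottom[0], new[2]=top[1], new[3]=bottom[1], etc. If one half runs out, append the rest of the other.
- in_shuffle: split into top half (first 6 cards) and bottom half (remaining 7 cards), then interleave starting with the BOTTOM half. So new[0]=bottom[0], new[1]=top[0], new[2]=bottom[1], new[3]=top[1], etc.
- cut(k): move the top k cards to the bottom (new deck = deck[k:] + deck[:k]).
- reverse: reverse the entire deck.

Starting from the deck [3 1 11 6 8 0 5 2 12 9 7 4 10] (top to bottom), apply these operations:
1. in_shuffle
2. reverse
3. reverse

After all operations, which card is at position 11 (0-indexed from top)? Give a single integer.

Answer: 0

Derivation:
After op 1 (in_shuffle): [5 3 2 1 12 11 9 6 7 8 4 0 10]
After op 2 (reverse): [10 0 4 8 7 6 9 11 12 1 2 3 5]
After op 3 (reverse): [5 3 2 1 12 11 9 6 7 8 4 0 10]
Position 11: card 0.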